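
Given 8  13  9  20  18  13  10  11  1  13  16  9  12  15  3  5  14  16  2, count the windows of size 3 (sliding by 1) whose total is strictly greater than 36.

8 13 9 → sum 30
13 9 20 → sum 42  > 36 ✓
9 20 18 → sum 47  > 36 ✓
20 18 13 → sum 51  > 36 ✓
18 13 10 → sum 41  > 36 ✓
13 10 11 → sum 34
10 11 1 → sum 22
11 1 13 → sum 25
1 13 16 → sum 30
13 16 9 → sum 38  > 36 ✓
16 9 12 → sum 37  > 36 ✓
9 12 15 → sum 36
12 15 3 → sum 30
15 3 5 → sum 23
3 5 14 → sum 22
5 14 16 → sum 35
14 16 2 → sum 32
6 windows satisfy the condition.

6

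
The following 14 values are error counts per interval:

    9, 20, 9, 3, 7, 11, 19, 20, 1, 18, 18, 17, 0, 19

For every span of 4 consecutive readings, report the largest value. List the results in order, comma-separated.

20, 20, 11, 19, 20, 20, 20, 20, 18, 18, 19

(9, 20, 9, 3) → max 20
(20, 9, 3, 7) → max 20
(9, 3, 7, 11) → max 11
(3, 7, 11, 19) → max 19
(7, 11, 19, 20) → max 20
(11, 19, 20, 1) → max 20
(19, 20, 1, 18) → max 20
(20, 1, 18, 18) → max 20
(1, 18, 18, 17) → max 18
(18, 18, 17, 0) → max 18
(18, 17, 0, 19) → max 19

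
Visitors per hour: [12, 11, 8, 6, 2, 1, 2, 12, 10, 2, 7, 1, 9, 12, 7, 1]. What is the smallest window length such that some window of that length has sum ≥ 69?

Extend right; whenever the sum reaches 69, record the length and shrink from the left:
add 12: running sum 12 < 69
add 11: running sum 23 < 69
add 8: running sum 31 < 69
add 6: running sum 37 < 69
add 2: running sum 39 < 69
add 1: running sum 40 < 69
add 2: running sum 42 < 69
add 12: running sum 54 < 69
add 10: running sum 64 < 69
add 2: running sum 66 < 69
add 7: shortest ending here [12, 11, 8, 6, 2, 1, 2, 12, 10, 2, 7] sum 73, len 11
add 1: shortest ending here [12, 11, 8, 6, 2, 1, 2, 12, 10, 2, 7, 1] sum 74, len 12
add 9: shortest ending here [11, 8, 6, 2, 1, 2, 12, 10, 2, 7, 1, 9] sum 71, len 12
add 12: shortest ending here [8, 6, 2, 1, 2, 12, 10, 2, 7, 1, 9, 12] sum 72, len 12
add 7: shortest ending here [6, 2, 1, 2, 12, 10, 2, 7, 1, 9, 12, 7] sum 71, len 12
add 1: shortest ending here [6, 2, 1, 2, 12, 10, 2, 7, 1, 9, 12, 7, 1] sum 72, len 13
Shortest qualifying length: 11.

11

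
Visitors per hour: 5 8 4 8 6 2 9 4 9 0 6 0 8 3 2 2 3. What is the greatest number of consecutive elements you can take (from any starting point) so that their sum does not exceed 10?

4

→ 5: sum 5, len 1
→ 8 (dropped 5): sum 8, len 1
→ 4 (dropped 8): sum 4, len 1
→ 8 (dropped 4): sum 8, len 1
→ 6 (dropped 8): sum 6, len 1
→ 2: sum 8, len 2
→ 9 (dropped 6, 2): sum 9, len 1
→ 4 (dropped 9): sum 4, len 1
→ 9 (dropped 4): sum 9, len 1
→ 0: sum 9, len 2
→ 6 (dropped 9): sum 6, len 2
→ 0: sum 6, len 3
→ 8 (dropped 0, 6): sum 8, len 2
→ 3 (dropped 0, 8): sum 3, len 1
→ 2: sum 5, len 2
→ 2: sum 7, len 3
→ 3: sum 10, len 4
Longest length seen: 4.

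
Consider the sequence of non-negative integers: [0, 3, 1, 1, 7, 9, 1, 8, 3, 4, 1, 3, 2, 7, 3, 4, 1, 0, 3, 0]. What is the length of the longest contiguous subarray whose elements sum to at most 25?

10

→ 0: sum 0, len 1
→ 3: sum 3, len 2
→ 1: sum 4, len 3
→ 1: sum 5, len 4
→ 7: sum 12, len 5
→ 9: sum 21, len 6
→ 1: sum 22, len 7
→ 8 (dropped 0, 3, 1, 1): sum 25, len 4
→ 3 (dropped 7): sum 21, len 4
→ 4: sum 25, len 5
→ 1 (dropped 9): sum 17, len 5
→ 3: sum 20, len 6
→ 2: sum 22, len 7
→ 7 (dropped 1, 8): sum 20, len 6
→ 3: sum 23, len 7
→ 4 (dropped 3): sum 24, len 7
→ 1: sum 25, len 8
→ 0: sum 25, len 9
→ 3 (dropped 4): sum 24, len 9
→ 0: sum 24, len 10
Longest length seen: 10.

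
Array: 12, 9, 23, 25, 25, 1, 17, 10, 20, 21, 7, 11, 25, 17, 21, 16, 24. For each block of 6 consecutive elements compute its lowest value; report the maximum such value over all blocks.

11

12 9 23 25 25 1 → min 1
9 23 25 25 1 17 → min 1
23 25 25 1 17 10 → min 1
25 25 1 17 10 20 → min 1
25 1 17 10 20 21 → min 1
1 17 10 20 21 7 → min 1
17 10 20 21 7 11 → min 7
10 20 21 7 11 25 → min 7
20 21 7 11 25 17 → min 7
21 7 11 25 17 21 → min 7
7 11 25 17 21 16 → min 7
11 25 17 21 16 24 → min 11
Maximum of these is 11.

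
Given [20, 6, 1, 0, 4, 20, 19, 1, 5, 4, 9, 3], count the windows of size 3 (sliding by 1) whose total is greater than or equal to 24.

20 6 1 → sum 27  ≥ 24 ✓
6 1 0 → sum 7
1 0 4 → sum 5
0 4 20 → sum 24  ≥ 24 ✓
4 20 19 → sum 43  ≥ 24 ✓
20 19 1 → sum 40  ≥ 24 ✓
19 1 5 → sum 25  ≥ 24 ✓
1 5 4 → sum 10
5 4 9 → sum 18
4 9 3 → sum 16
5 windows satisfy the condition.

5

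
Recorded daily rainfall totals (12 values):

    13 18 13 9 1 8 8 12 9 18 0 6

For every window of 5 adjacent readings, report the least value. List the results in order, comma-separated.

1, 1, 1, 1, 1, 8, 0, 0

Sliding a size-5 window across the 12 values:
[13, 18, 13, 9, 1] → min 1
[18, 13, 9, 1, 8] → min 1
[13, 9, 1, 8, 8] → min 1
[9, 1, 8, 8, 12] → min 1
[1, 8, 8, 12, 9] → min 1
[8, 8, 12, 9, 18] → min 8
[8, 12, 9, 18, 0] → min 0
[12, 9, 18, 0, 6] → min 0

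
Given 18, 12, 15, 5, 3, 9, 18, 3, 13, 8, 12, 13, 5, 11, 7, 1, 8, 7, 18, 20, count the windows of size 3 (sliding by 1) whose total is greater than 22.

[18, 12, 15] → sum 45  > 22 ✓
[12, 15, 5] → sum 32  > 22 ✓
[15, 5, 3] → sum 23  > 22 ✓
[5, 3, 9] → sum 17
[3, 9, 18] → sum 30  > 22 ✓
[9, 18, 3] → sum 30  > 22 ✓
[18, 3, 13] → sum 34  > 22 ✓
[3, 13, 8] → sum 24  > 22 ✓
[13, 8, 12] → sum 33  > 22 ✓
[8, 12, 13] → sum 33  > 22 ✓
[12, 13, 5] → sum 30  > 22 ✓
[13, 5, 11] → sum 29  > 22 ✓
[5, 11, 7] → sum 23  > 22 ✓
[11, 7, 1] → sum 19
[7, 1, 8] → sum 16
[1, 8, 7] → sum 16
[8, 7, 18] → sum 33  > 22 ✓
[7, 18, 20] → sum 45  > 22 ✓
14 windows satisfy the condition.

14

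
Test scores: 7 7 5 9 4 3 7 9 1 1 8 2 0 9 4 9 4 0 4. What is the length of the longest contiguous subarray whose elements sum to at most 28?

7

→ 7: sum 7, len 1
→ 7: sum 14, len 2
→ 5: sum 19, len 3
→ 9: sum 28, len 4
→ 4 (dropped 7): sum 25, len 4
→ 3: sum 28, len 5
→ 7 (dropped 7): sum 28, len 5
→ 9 (dropped 5, 9): sum 23, len 4
→ 1: sum 24, len 5
→ 1: sum 25, len 6
→ 8 (dropped 4, 3): sum 26, len 5
→ 2: sum 28, len 6
→ 0: sum 28, len 7
→ 9 (dropped 7, 9): sum 21, len 6
→ 4: sum 25, len 7
→ 9 (dropped 1, 1, 8): sum 24, len 5
→ 4: sum 28, len 6
→ 0: sum 28, len 7
→ 4 (dropped 2, 0, 9): sum 21, len 5
Longest length seen: 7.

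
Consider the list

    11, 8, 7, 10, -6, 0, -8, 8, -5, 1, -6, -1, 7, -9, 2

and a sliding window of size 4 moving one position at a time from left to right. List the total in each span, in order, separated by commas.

36, 19, 11, -4, -6, -5, -4, -2, -11, 1, -9, -1

Sliding a size-4 window across the 15 values:
11 8 7 10 → sum 36
8 7 10 -6 → sum 19
7 10 -6 0 → sum 11
10 -6 0 -8 → sum -4
-6 0 -8 8 → sum -6
0 -8 8 -5 → sum -5
-8 8 -5 1 → sum -4
8 -5 1 -6 → sum -2
-5 1 -6 -1 → sum -11
1 -6 -1 7 → sum 1
-6 -1 7 -9 → sum -9
-1 7 -9 2 → sum -1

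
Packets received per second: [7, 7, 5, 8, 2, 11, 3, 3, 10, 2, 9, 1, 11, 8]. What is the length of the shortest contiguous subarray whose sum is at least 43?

7

Extend right; whenever the sum reaches 43, record the length and shrink from the left:
add 7: running sum 7 < 43
add 7: running sum 14 < 43
add 5: running sum 19 < 43
add 8: running sum 27 < 43
add 2: running sum 29 < 43
add 11: running sum 40 < 43
end 6: [7, 7, 5, 8, 2, 11, 3] sum 43, len 7
end 7: [7, 7, 5, 8, 2, 11, 3, 3] sum 46, len 8
end 8: [7, 5, 8, 2, 11, 3, 3, 10] sum 49, len 8
end 9: [5, 8, 2, 11, 3, 3, 10, 2] sum 44, len 8
end 10: [8, 2, 11, 3, 3, 10, 2, 9] sum 48, len 8
end 11: [8, 2, 11, 3, 3, 10, 2, 9, 1] sum 49, len 9
end 12: [11, 3, 3, 10, 2, 9, 1, 11] sum 50, len 8
end 13: [3, 10, 2, 9, 1, 11, 8] sum 44, len 7
Shortest qualifying length: 7.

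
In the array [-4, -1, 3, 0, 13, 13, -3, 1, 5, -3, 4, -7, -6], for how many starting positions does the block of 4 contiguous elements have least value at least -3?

7

-4 -1 3 0 → min -4
-1 3 0 13 → min -1  ≥ -3 ✓
3 0 13 13 → min 0  ≥ -3 ✓
0 13 13 -3 → min -3  ≥ -3 ✓
13 13 -3 1 → min -3  ≥ -3 ✓
13 -3 1 5 → min -3  ≥ -3 ✓
-3 1 5 -3 → min -3  ≥ -3 ✓
1 5 -3 4 → min -3  ≥ -3 ✓
5 -3 4 -7 → min -7
-3 4 -7 -6 → min -7
7 windows satisfy the condition.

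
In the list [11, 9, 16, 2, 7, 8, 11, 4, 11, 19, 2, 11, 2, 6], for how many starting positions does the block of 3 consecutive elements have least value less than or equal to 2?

(11, 9, 16) → min 9
(9, 16, 2) → min 2  ≤ 2 ✓
(16, 2, 7) → min 2  ≤ 2 ✓
(2, 7, 8) → min 2  ≤ 2 ✓
(7, 8, 11) → min 7
(8, 11, 4) → min 4
(11, 4, 11) → min 4
(4, 11, 19) → min 4
(11, 19, 2) → min 2  ≤ 2 ✓
(19, 2, 11) → min 2  ≤ 2 ✓
(2, 11, 2) → min 2  ≤ 2 ✓
(11, 2, 6) → min 2  ≤ 2 ✓
7 windows satisfy the condition.

7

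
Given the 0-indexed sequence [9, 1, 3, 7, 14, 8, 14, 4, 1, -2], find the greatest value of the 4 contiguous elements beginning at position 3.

14

Elements at indices 3..6: 7, 14, 8, 14
max(7, 14, 8, 14) = 14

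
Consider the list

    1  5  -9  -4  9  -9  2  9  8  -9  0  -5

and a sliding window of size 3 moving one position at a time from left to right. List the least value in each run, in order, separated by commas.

-9, -9, -9, -9, -9, -9, 2, -9, -9, -9

[1, 5, -9] → min -9
[5, -9, -4] → min -9
[-9, -4, 9] → min -9
[-4, 9, -9] → min -9
[9, -9, 2] → min -9
[-9, 2, 9] → min -9
[2, 9, 8] → min 2
[9, 8, -9] → min -9
[8, -9, 0] → min -9
[-9, 0, -5] → min -9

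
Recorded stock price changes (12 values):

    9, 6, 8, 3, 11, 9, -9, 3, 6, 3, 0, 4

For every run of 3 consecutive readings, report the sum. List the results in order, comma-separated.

9 6 8 → sum 23
6 8 3 → sum 17
8 3 11 → sum 22
3 11 9 → sum 23
11 9 -9 → sum 11
9 -9 3 → sum 3
-9 3 6 → sum 0
3 6 3 → sum 12
6 3 0 → sum 9
3 0 4 → sum 7

23, 17, 22, 23, 11, 3, 0, 12, 9, 7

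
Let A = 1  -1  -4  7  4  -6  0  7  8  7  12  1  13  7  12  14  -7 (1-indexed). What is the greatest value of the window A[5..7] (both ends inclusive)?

4

Elements at indices 5..7: 4, -6, 0
max(4, -6, 0) = 4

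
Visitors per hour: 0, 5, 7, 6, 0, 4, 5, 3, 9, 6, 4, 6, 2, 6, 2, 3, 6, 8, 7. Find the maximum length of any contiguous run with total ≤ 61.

13

→ 0: sum 0, len 1
→ 5: sum 5, len 2
→ 7: sum 12, len 3
→ 6: sum 18, len 4
→ 0: sum 18, len 5
→ 4: sum 22, len 6
→ 5: sum 27, len 7
→ 3: sum 30, len 8
→ 9: sum 39, len 9
→ 6: sum 45, len 10
→ 4: sum 49, len 11
→ 6: sum 55, len 12
→ 2: sum 57, len 13
→ 6 (dropped 0, 5): sum 58, len 12
→ 2: sum 60, len 13
→ 3 (dropped 7): sum 56, len 13
→ 6 (dropped 6): sum 56, len 13
→ 8 (dropped 0, 4): sum 60, len 12
→ 7 (dropped 5, 3): sum 59, len 11
Longest length seen: 13.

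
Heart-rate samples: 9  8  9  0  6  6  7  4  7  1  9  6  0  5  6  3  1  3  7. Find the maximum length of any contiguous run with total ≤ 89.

18

Extend to the right; shrink from the left whenever the sum exceeds 89:
add 9: [9] sum 9, len 1
add 8: [9, 8] sum 17, len 2
add 9: [9, 8, 9] sum 26, len 3
add 0: [9, 8, 9, 0] sum 26, len 4
add 6: [9, 8, 9, 0, 6] sum 32, len 5
add 6: [9, 8, 9, 0, 6, 6] sum 38, len 6
add 7: [9, 8, 9, 0, 6, 6, 7] sum 45, len 7
add 4: [9, 8, 9, 0, 6, 6, 7, 4] sum 49, len 8
add 7: [9, 8, 9, 0, 6, 6, 7, 4, 7] sum 56, len 9
add 1: [9, 8, 9, 0, 6, 6, 7, 4, 7, 1] sum 57, len 10
add 9: [9, 8, 9, 0, 6, 6, 7, 4, 7, 1, 9] sum 66, len 11
add 6: [9, 8, 9, 0, 6, 6, 7, 4, 7, 1, 9, 6] sum 72, len 12
add 0: [9, 8, 9, 0, 6, 6, 7, 4, 7, 1, 9, 6, 0] sum 72, len 13
add 5: [9, 8, 9, 0, 6, 6, 7, 4, 7, 1, 9, 6, 0, 5] sum 77, len 14
add 6: [9, 8, 9, 0, 6, 6, 7, 4, 7, 1, 9, 6, 0, 5, 6] sum 83, len 15
add 3: [9, 8, 9, 0, 6, 6, 7, 4, 7, 1, 9, 6, 0, 5, 6, 3] sum 86, len 16
add 1: [9, 8, 9, 0, 6, 6, 7, 4, 7, 1, 9, 6, 0, 5, 6, 3, 1] sum 87, len 17
add 3: [8, 9, 0, 6, 6, 7, 4, 7, 1, 9, 6, 0, 5, 6, 3, 1, 3] sum 81, len 17
add 7: [8, 9, 0, 6, 6, 7, 4, 7, 1, 9, 6, 0, 5, 6, 3, 1, 3, 7] sum 88, len 18
Longest length seen: 18.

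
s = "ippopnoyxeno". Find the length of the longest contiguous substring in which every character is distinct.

6

add i: [i] len 1
add p: [i, p] len 2
add p (repeat p, move left end past it): [p] len 1
add o: [p, o] len 2
add p (repeat p, move left end past it): [o, p] len 2
add n: [o, p, n] len 3
add o (repeat o, move left end past it): [p, n, o] len 3
add y: [p, n, o, y] len 4
add x: [p, n, o, y, x] len 5
add e: [p, n, o, y, x, e] len 6
add n (repeat n, move left end past it): [o, y, x, e, n] len 5
add o (repeat o, move left end past it): [y, x, e, n, o] len 5
Longest all-distinct length: 6.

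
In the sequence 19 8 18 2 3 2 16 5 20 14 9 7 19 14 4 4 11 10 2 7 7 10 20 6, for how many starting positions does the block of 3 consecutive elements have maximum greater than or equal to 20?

5

[19, 8, 18] → max 19
[8, 18, 2] → max 18
[18, 2, 3] → max 18
[2, 3, 2] → max 3
[3, 2, 16] → max 16
[2, 16, 5] → max 16
[16, 5, 20] → max 20  ≥ 20 ✓
[5, 20, 14] → max 20  ≥ 20 ✓
[20, 14, 9] → max 20  ≥ 20 ✓
[14, 9, 7] → max 14
[9, 7, 19] → max 19
[7, 19, 14] → max 19
[19, 14, 4] → max 19
[14, 4, 4] → max 14
[4, 4, 11] → max 11
[4, 11, 10] → max 11
[11, 10, 2] → max 11
[10, 2, 7] → max 10
[2, 7, 7] → max 7
[7, 7, 10] → max 10
[7, 10, 20] → max 20  ≥ 20 ✓
[10, 20, 6] → max 20  ≥ 20 ✓
5 windows satisfy the condition.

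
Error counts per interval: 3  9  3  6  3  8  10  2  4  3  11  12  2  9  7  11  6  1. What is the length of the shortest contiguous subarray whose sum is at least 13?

add 3: running sum 3 < 13
add 9: running sum 12 < 13
add 3: shortest ending here [3, 9, 3] sum 15, len 3
add 6: shortest ending here [9, 3, 6] sum 18, len 3
add 3: shortest ending here [9, 3, 6, 3] sum 21, len 4
add 8: shortest ending here [6, 3, 8] sum 17, len 3
add 10: shortest ending here [8, 10] sum 18, len 2
add 2: shortest ending here [8, 10, 2] sum 20, len 3
add 4: shortest ending here [10, 2, 4] sum 16, len 3
add 3: shortest ending here [10, 2, 4, 3] sum 19, len 4
add 11: shortest ending here [3, 11] sum 14, len 2
add 12: shortest ending here [11, 12] sum 23, len 2
add 2: shortest ending here [12, 2] sum 14, len 2
add 9: shortest ending here [12, 2, 9] sum 23, len 3
add 7: shortest ending here [9, 7] sum 16, len 2
add 11: shortest ending here [7, 11] sum 18, len 2
add 6: shortest ending here [11, 6] sum 17, len 2
add 1: shortest ending here [11, 6, 1] sum 18, len 3
Shortest qualifying length: 2.

2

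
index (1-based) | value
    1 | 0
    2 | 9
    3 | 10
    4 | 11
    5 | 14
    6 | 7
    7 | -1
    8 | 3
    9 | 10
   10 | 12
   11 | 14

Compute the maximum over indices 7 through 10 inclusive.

12

Elements at indices 7..10: -1, 3, 10, 12
max(-1, 3, 10, 12) = 12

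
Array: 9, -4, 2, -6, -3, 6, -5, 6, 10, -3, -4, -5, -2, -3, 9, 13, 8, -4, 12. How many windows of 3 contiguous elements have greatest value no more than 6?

8

9 -4 2 → max 9
-4 2 -6 → max 2  ≤ 6 ✓
2 -6 -3 → max 2  ≤ 6 ✓
-6 -3 6 → max 6  ≤ 6 ✓
-3 6 -5 → max 6  ≤ 6 ✓
6 -5 6 → max 6  ≤ 6 ✓
-5 6 10 → max 10
6 10 -3 → max 10
10 -3 -4 → max 10
-3 -4 -5 → max -3  ≤ 6 ✓
-4 -5 -2 → max -2  ≤ 6 ✓
-5 -2 -3 → max -2  ≤ 6 ✓
-2 -3 9 → max 9
-3 9 13 → max 13
9 13 8 → max 13
13 8 -4 → max 13
8 -4 12 → max 12
8 windows satisfy the condition.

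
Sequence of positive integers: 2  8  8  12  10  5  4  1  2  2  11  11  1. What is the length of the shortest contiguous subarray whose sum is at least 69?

add 2: running sum 2 < 69
add 8: running sum 10 < 69
add 8: running sum 18 < 69
add 12: running sum 30 < 69
add 10: running sum 40 < 69
add 5: running sum 45 < 69
add 4: running sum 49 < 69
add 1: running sum 50 < 69
add 2: running sum 52 < 69
add 2: running sum 54 < 69
add 11: running sum 65 < 69
add 11: shortest ending here [8, 8, 12, 10, 5, 4, 1, 2, 2, 11, 11] sum 74, len 11
add 1: shortest ending here [8, 8, 12, 10, 5, 4, 1, 2, 2, 11, 11, 1] sum 75, len 12
Shortest qualifying length: 11.

11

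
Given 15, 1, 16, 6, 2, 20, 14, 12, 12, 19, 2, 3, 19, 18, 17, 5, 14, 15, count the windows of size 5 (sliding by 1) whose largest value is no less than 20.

(15, 1, 16, 6, 2) → max 16
(1, 16, 6, 2, 20) → max 20  ≥ 20 ✓
(16, 6, 2, 20, 14) → max 20  ≥ 20 ✓
(6, 2, 20, 14, 12) → max 20  ≥ 20 ✓
(2, 20, 14, 12, 12) → max 20  ≥ 20 ✓
(20, 14, 12, 12, 19) → max 20  ≥ 20 ✓
(14, 12, 12, 19, 2) → max 19
(12, 12, 19, 2, 3) → max 19
(12, 19, 2, 3, 19) → max 19
(19, 2, 3, 19, 18) → max 19
(2, 3, 19, 18, 17) → max 19
(3, 19, 18, 17, 5) → max 19
(19, 18, 17, 5, 14) → max 19
(18, 17, 5, 14, 15) → max 18
5 windows satisfy the condition.

5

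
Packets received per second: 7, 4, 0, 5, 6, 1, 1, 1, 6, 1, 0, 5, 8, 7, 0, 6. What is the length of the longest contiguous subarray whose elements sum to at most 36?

[7] sum 7 len 1
[7, 4] sum 11 len 2
[7, 4, 0] sum 11 len 3
[7, 4, 0, 5] sum 16 len 4
[7, 4, 0, 5, 6] sum 22 len 5
[7, 4, 0, 5, 6, 1] sum 23 len 6
[7, 4, 0, 5, 6, 1, 1] sum 24 len 7
[7, 4, 0, 5, 6, 1, 1, 1] sum 25 len 8
[7, 4, 0, 5, 6, 1, 1, 1, 6] sum 31 len 9
[7, 4, 0, 5, 6, 1, 1, 1, 6, 1] sum 32 len 10
[7, 4, 0, 5, 6, 1, 1, 1, 6, 1, 0] sum 32 len 11
[4, 0, 5, 6, 1, 1, 1, 6, 1, 0, 5] sum 30 len 11
[0, 5, 6, 1, 1, 1, 6, 1, 0, 5, 8] sum 34 len 11
[6, 1, 1, 1, 6, 1, 0, 5, 8, 7] sum 36 len 10
[6, 1, 1, 1, 6, 1, 0, 5, 8, 7, 0] sum 36 len 11
[1, 1, 1, 6, 1, 0, 5, 8, 7, 0, 6] sum 36 len 11
Longest length seen: 11.

11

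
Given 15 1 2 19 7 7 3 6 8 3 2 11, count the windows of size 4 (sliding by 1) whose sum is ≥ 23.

[15, 1, 2, 19] → sum 37  ≥ 23 ✓
[1, 2, 19, 7] → sum 29  ≥ 23 ✓
[2, 19, 7, 7] → sum 35  ≥ 23 ✓
[19, 7, 7, 3] → sum 36  ≥ 23 ✓
[7, 7, 3, 6] → sum 23  ≥ 23 ✓
[7, 3, 6, 8] → sum 24  ≥ 23 ✓
[3, 6, 8, 3] → sum 20
[6, 8, 3, 2] → sum 19
[8, 3, 2, 11] → sum 24  ≥ 23 ✓
7 windows satisfy the condition.

7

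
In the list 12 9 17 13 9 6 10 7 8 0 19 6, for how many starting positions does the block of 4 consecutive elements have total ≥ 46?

2

(12, 9, 17, 13) → sum 51  ≥ 46 ✓
(9, 17, 13, 9) → sum 48  ≥ 46 ✓
(17, 13, 9, 6) → sum 45
(13, 9, 6, 10) → sum 38
(9, 6, 10, 7) → sum 32
(6, 10, 7, 8) → sum 31
(10, 7, 8, 0) → sum 25
(7, 8, 0, 19) → sum 34
(8, 0, 19, 6) → sum 33
2 windows satisfy the condition.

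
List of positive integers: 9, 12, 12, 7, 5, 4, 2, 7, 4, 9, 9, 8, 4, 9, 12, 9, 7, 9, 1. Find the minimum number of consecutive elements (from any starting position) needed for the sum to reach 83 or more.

add 9: running sum 9 < 83
add 12: running sum 21 < 83
add 12: running sum 33 < 83
add 7: running sum 40 < 83
add 5: running sum 45 < 83
add 4: running sum 49 < 83
add 2: running sum 51 < 83
add 7: running sum 58 < 83
add 4: running sum 62 < 83
add 9: running sum 71 < 83
add 9: running sum 80 < 83
end 11: [9, 12, 12, 7, 5, 4, 2, 7, 4, 9, 9, 8] sum 88, len 12
end 12: [12, 12, 7, 5, 4, 2, 7, 4, 9, 9, 8, 4] sum 83, len 12
end 13: [12, 12, 7, 5, 4, 2, 7, 4, 9, 9, 8, 4, 9] sum 92, len 13
end 14: [12, 7, 5, 4, 2, 7, 4, 9, 9, 8, 4, 9, 12] sum 92, len 13
end 15: [7, 5, 4, 2, 7, 4, 9, 9, 8, 4, 9, 12, 9] sum 89, len 13
end 16: [4, 2, 7, 4, 9, 9, 8, 4, 9, 12, 9, 7] sum 84, len 12
end 17: [7, 4, 9, 9, 8, 4, 9, 12, 9, 7, 9] sum 87, len 11
end 18: [7, 4, 9, 9, 8, 4, 9, 12, 9, 7, 9, 1] sum 88, len 12
Shortest qualifying length: 11.

11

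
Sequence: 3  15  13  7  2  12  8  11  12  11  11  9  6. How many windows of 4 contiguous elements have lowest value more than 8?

[3, 15, 13, 7] → min 3
[15, 13, 7, 2] → min 2
[13, 7, 2, 12] → min 2
[7, 2, 12, 8] → min 2
[2, 12, 8, 11] → min 2
[12, 8, 11, 12] → min 8
[8, 11, 12, 11] → min 8
[11, 12, 11, 11] → min 11  > 8 ✓
[12, 11, 11, 9] → min 9  > 8 ✓
[11, 11, 9, 6] → min 6
2 windows satisfy the condition.

2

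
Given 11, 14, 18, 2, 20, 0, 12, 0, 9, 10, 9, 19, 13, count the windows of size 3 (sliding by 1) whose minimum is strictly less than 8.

7

(11, 14, 18) → min 11
(14, 18, 2) → min 2  < 8 ✓
(18, 2, 20) → min 2  < 8 ✓
(2, 20, 0) → min 0  < 8 ✓
(20, 0, 12) → min 0  < 8 ✓
(0, 12, 0) → min 0  < 8 ✓
(12, 0, 9) → min 0  < 8 ✓
(0, 9, 10) → min 0  < 8 ✓
(9, 10, 9) → min 9
(10, 9, 19) → min 9
(9, 19, 13) → min 9
7 windows satisfy the condition.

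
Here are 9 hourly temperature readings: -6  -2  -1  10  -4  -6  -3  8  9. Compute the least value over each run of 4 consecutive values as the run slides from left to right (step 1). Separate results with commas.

-6 -2 -1 10 → min -6
-2 -1 10 -4 → min -4
-1 10 -4 -6 → min -6
10 -4 -6 -3 → min -6
-4 -6 -3 8 → min -6
-6 -3 8 9 → min -6

-6, -4, -6, -6, -6, -6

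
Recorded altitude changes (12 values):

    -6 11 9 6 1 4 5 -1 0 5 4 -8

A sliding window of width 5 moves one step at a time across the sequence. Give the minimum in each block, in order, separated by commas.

-6, 1, 1, -1, -1, -1, -1, -8

Sliding a size-5 window across the 12 values:
(-6, 11, 9, 6, 1) → min -6
(11, 9, 6, 1, 4) → min 1
(9, 6, 1, 4, 5) → min 1
(6, 1, 4, 5, -1) → min -1
(1, 4, 5, -1, 0) → min -1
(4, 5, -1, 0, 5) → min -1
(5, -1, 0, 5, 4) → min -1
(-1, 0, 5, 4, -8) → min -8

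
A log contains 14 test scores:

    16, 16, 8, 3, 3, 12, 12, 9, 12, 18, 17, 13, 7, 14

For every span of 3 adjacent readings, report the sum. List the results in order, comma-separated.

16 16 8 → sum 40
16 8 3 → sum 27
8 3 3 → sum 14
3 3 12 → sum 18
3 12 12 → sum 27
12 12 9 → sum 33
12 9 12 → sum 33
9 12 18 → sum 39
12 18 17 → sum 47
18 17 13 → sum 48
17 13 7 → sum 37
13 7 14 → sum 34

40, 27, 14, 18, 27, 33, 33, 39, 47, 48, 37, 34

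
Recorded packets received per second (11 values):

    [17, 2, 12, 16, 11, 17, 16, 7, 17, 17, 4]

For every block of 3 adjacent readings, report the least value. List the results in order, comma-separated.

2, 2, 11, 11, 11, 7, 7, 7, 4

17 2 12 → min 2
2 12 16 → min 2
12 16 11 → min 11
16 11 17 → min 11
11 17 16 → min 11
17 16 7 → min 7
16 7 17 → min 7
7 17 17 → min 7
17 17 4 → min 4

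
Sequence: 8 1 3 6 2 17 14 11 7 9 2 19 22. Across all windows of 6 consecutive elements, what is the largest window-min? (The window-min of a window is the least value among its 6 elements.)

[8, 1, 3, 6, 2, 17] → min 1
[1, 3, 6, 2, 17, 14] → min 1
[3, 6, 2, 17, 14, 11] → min 2
[6, 2, 17, 14, 11, 7] → min 2
[2, 17, 14, 11, 7, 9] → min 2
[17, 14, 11, 7, 9, 2] → min 2
[14, 11, 7, 9, 2, 19] → min 2
[11, 7, 9, 2, 19, 22] → min 2
Largest of these is 2.

2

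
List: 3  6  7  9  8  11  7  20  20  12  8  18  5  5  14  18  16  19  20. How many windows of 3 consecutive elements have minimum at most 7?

10

[3, 6, 7] → min 3  ≤ 7 ✓
[6, 7, 9] → min 6  ≤ 7 ✓
[7, 9, 8] → min 7  ≤ 7 ✓
[9, 8, 11] → min 8
[8, 11, 7] → min 7  ≤ 7 ✓
[11, 7, 20] → min 7  ≤ 7 ✓
[7, 20, 20] → min 7  ≤ 7 ✓
[20, 20, 12] → min 12
[20, 12, 8] → min 8
[12, 8, 18] → min 8
[8, 18, 5] → min 5  ≤ 7 ✓
[18, 5, 5] → min 5  ≤ 7 ✓
[5, 5, 14] → min 5  ≤ 7 ✓
[5, 14, 18] → min 5  ≤ 7 ✓
[14, 18, 16] → min 14
[18, 16, 19] → min 16
[16, 19, 20] → min 16
10 windows satisfy the condition.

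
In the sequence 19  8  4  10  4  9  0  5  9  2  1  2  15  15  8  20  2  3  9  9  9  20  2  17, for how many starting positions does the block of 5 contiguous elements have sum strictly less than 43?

19 8 4 10 4 → sum 45
8 4 10 4 9 → sum 35  < 43 ✓
4 10 4 9 0 → sum 27  < 43 ✓
10 4 9 0 5 → sum 28  < 43 ✓
4 9 0 5 9 → sum 27  < 43 ✓
9 0 5 9 2 → sum 25  < 43 ✓
0 5 9 2 1 → sum 17  < 43 ✓
5 9 2 1 2 → sum 19  < 43 ✓
9 2 1 2 15 → sum 29  < 43 ✓
2 1 2 15 15 → sum 35  < 43 ✓
1 2 15 15 8 → sum 41  < 43 ✓
2 15 15 8 20 → sum 60
15 15 8 20 2 → sum 60
15 8 20 2 3 → sum 48
8 20 2 3 9 → sum 42  < 43 ✓
20 2 3 9 9 → sum 43
2 3 9 9 9 → sum 32  < 43 ✓
3 9 9 9 20 → sum 50
9 9 9 20 2 → sum 49
9 9 20 2 17 → sum 57
12 windows satisfy the condition.

12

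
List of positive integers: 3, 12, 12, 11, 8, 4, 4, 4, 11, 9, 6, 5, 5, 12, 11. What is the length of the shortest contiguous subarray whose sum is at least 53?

7

add 3: running sum 3 < 53
add 12: running sum 15 < 53
add 12: running sum 27 < 53
add 11: running sum 38 < 53
add 8: running sum 46 < 53
add 4: running sum 50 < 53
add 4: shortest ending here [3, 12, 12, 11, 8, 4, 4] sum 54, len 7
add 4: shortest ending here [12, 12, 11, 8, 4, 4, 4] sum 55, len 7
add 11: shortest ending here [12, 11, 8, 4, 4, 4, 11] sum 54, len 7
add 9: shortest ending here [12, 11, 8, 4, 4, 4, 11, 9] sum 63, len 8
add 6: shortest ending here [11, 8, 4, 4, 4, 11, 9, 6] sum 57, len 8
add 5: shortest ending here [11, 8, 4, 4, 4, 11, 9, 6, 5] sum 62, len 9
add 5: shortest ending here [8, 4, 4, 4, 11, 9, 6, 5, 5] sum 56, len 9
add 12: shortest ending here [4, 4, 11, 9, 6, 5, 5, 12] sum 56, len 8
add 11: shortest ending here [11, 9, 6, 5, 5, 12, 11] sum 59, len 7
Shortest qualifying length: 7.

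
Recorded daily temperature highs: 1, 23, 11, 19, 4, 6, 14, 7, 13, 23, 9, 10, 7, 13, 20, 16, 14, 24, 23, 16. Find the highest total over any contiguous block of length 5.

97

(1, 23, 11, 19, 4) → sum 58
(23, 11, 19, 4, 6) → sum 63
(11, 19, 4, 6, 14) → sum 54
(19, 4, 6, 14, 7) → sum 50
(4, 6, 14, 7, 13) → sum 44
(6, 14, 7, 13, 23) → sum 63
(14, 7, 13, 23, 9) → sum 66
(7, 13, 23, 9, 10) → sum 62
(13, 23, 9, 10, 7) → sum 62
(23, 9, 10, 7, 13) → sum 62
(9, 10, 7, 13, 20) → sum 59
(10, 7, 13, 20, 16) → sum 66
(7, 13, 20, 16, 14) → sum 70
(13, 20, 16, 14, 24) → sum 87
(20, 16, 14, 24, 23) → sum 97
(16, 14, 24, 23, 16) → sum 93
Highest of these is 97.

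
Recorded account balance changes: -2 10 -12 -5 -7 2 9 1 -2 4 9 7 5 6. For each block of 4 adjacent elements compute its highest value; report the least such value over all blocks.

-2 10 -12 -5 → max 10
10 -12 -5 -7 → max 10
-12 -5 -7 2 → max 2
-5 -7 2 9 → max 9
-7 2 9 1 → max 9
2 9 1 -2 → max 9
9 1 -2 4 → max 9
1 -2 4 9 → max 9
-2 4 9 7 → max 9
4 9 7 5 → max 9
9 7 5 6 → max 9
Least of these is 2.

2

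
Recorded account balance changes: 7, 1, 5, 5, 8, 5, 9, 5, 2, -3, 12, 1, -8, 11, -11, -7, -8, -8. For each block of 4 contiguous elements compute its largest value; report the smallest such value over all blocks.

Each size-4 window and its max:
7 1 5 5 → max 7
1 5 5 8 → max 8
5 5 8 5 → max 8
5 8 5 9 → max 9
8 5 9 5 → max 9
5 9 5 2 → max 9
9 5 2 -3 → max 9
5 2 -3 12 → max 12
2 -3 12 1 → max 12
-3 12 1 -8 → max 12
12 1 -8 11 → max 12
1 -8 11 -11 → max 11
-8 11 -11 -7 → max 11
11 -11 -7 -8 → max 11
-11 -7 -8 -8 → max -7
Smallest of these is -7.

-7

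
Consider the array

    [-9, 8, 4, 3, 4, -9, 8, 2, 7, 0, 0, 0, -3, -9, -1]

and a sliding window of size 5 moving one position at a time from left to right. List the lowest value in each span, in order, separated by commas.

-9, -9, -9, -9, -9, -9, 0, 0, -3, -9, -9

[-9, 8, 4, 3, 4] → min -9
[8, 4, 3, 4, -9] → min -9
[4, 3, 4, -9, 8] → min -9
[3, 4, -9, 8, 2] → min -9
[4, -9, 8, 2, 7] → min -9
[-9, 8, 2, 7, 0] → min -9
[8, 2, 7, 0, 0] → min 0
[2, 7, 0, 0, 0] → min 0
[7, 0, 0, 0, -3] → min -3
[0, 0, 0, -3, -9] → min -9
[0, 0, -3, -9, -1] → min -9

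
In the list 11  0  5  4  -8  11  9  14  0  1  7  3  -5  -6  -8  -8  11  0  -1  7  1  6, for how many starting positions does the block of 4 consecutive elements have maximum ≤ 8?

8

[11, 0, 5, 4] → max 11
[0, 5, 4, -8] → max 5  ≤ 8 ✓
[5, 4, -8, 11] → max 11
[4, -8, 11, 9] → max 11
[-8, 11, 9, 14] → max 14
[11, 9, 14, 0] → max 14
[9, 14, 0, 1] → max 14
[14, 0, 1, 7] → max 14
[0, 1, 7, 3] → max 7  ≤ 8 ✓
[1, 7, 3, -5] → max 7  ≤ 8 ✓
[7, 3, -5, -6] → max 7  ≤ 8 ✓
[3, -5, -6, -8] → max 3  ≤ 8 ✓
[-5, -6, -8, -8] → max -5  ≤ 8 ✓
[-6, -8, -8, 11] → max 11
[-8, -8, 11, 0] → max 11
[-8, 11, 0, -1] → max 11
[11, 0, -1, 7] → max 11
[0, -1, 7, 1] → max 7  ≤ 8 ✓
[-1, 7, 1, 6] → max 7  ≤ 8 ✓
8 windows satisfy the condition.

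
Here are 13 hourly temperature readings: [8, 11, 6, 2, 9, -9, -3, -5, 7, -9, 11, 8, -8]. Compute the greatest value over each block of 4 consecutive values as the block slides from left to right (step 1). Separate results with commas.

(8, 11, 6, 2) → max 11
(11, 6, 2, 9) → max 11
(6, 2, 9, -9) → max 9
(2, 9, -9, -3) → max 9
(9, -9, -3, -5) → max 9
(-9, -3, -5, 7) → max 7
(-3, -5, 7, -9) → max 7
(-5, 7, -9, 11) → max 11
(7, -9, 11, 8) → max 11
(-9, 11, 8, -8) → max 11

11, 11, 9, 9, 9, 7, 7, 11, 11, 11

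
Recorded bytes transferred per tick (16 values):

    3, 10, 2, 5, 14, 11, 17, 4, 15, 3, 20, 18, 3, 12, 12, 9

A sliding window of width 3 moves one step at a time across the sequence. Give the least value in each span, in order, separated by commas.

2, 2, 2, 5, 11, 4, 4, 3, 3, 3, 3, 3, 3, 9

[3, 10, 2] → min 2
[10, 2, 5] → min 2
[2, 5, 14] → min 2
[5, 14, 11] → min 5
[14, 11, 17] → min 11
[11, 17, 4] → min 4
[17, 4, 15] → min 4
[4, 15, 3] → min 3
[15, 3, 20] → min 3
[3, 20, 18] → min 3
[20, 18, 3] → min 3
[18, 3, 12] → min 3
[3, 12, 12] → min 3
[12, 12, 9] → min 9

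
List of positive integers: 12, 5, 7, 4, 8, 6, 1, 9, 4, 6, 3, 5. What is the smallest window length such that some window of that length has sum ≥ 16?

2

add 12: running sum 12 < 16
add 5: shortest ending here [12, 5] sum 17, len 2
add 7: shortest ending here [12, 5, 7] sum 24, len 3
add 4: shortest ending here [5, 7, 4] sum 16, len 3
add 8: shortest ending here [7, 4, 8] sum 19, len 3
add 6: shortest ending here [4, 8, 6] sum 18, len 3
add 1: shortest ending here [4, 8, 6, 1] sum 19, len 4
add 9: shortest ending here [6, 1, 9] sum 16, len 3
add 4: shortest ending here [6, 1, 9, 4] sum 20, len 4
add 6: shortest ending here [9, 4, 6] sum 19, len 3
add 3: shortest ending here [9, 4, 6, 3] sum 22, len 4
add 5: shortest ending here [4, 6, 3, 5] sum 18, len 4
Shortest qualifying length: 2.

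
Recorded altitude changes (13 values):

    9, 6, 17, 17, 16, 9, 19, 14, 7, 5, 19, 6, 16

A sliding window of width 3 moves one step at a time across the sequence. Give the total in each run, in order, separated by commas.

32, 40, 50, 42, 44, 42, 40, 26, 31, 30, 41

[9, 6, 17] → sum 32
[6, 17, 17] → sum 40
[17, 17, 16] → sum 50
[17, 16, 9] → sum 42
[16, 9, 19] → sum 44
[9, 19, 14] → sum 42
[19, 14, 7] → sum 40
[14, 7, 5] → sum 26
[7, 5, 19] → sum 31
[5, 19, 6] → sum 30
[19, 6, 16] → sum 41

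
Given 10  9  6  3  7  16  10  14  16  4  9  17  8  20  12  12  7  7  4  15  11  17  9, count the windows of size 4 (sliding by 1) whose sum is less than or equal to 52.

17

(10, 9, 6, 3) → sum 28  ≤ 52 ✓
(9, 6, 3, 7) → sum 25  ≤ 52 ✓
(6, 3, 7, 16) → sum 32  ≤ 52 ✓
(3, 7, 16, 10) → sum 36  ≤ 52 ✓
(7, 16, 10, 14) → sum 47  ≤ 52 ✓
(16, 10, 14, 16) → sum 56
(10, 14, 16, 4) → sum 44  ≤ 52 ✓
(14, 16, 4, 9) → sum 43  ≤ 52 ✓
(16, 4, 9, 17) → sum 46  ≤ 52 ✓
(4, 9, 17, 8) → sum 38  ≤ 52 ✓
(9, 17, 8, 20) → sum 54
(17, 8, 20, 12) → sum 57
(8, 20, 12, 12) → sum 52  ≤ 52 ✓
(20, 12, 12, 7) → sum 51  ≤ 52 ✓
(12, 12, 7, 7) → sum 38  ≤ 52 ✓
(12, 7, 7, 4) → sum 30  ≤ 52 ✓
(7, 7, 4, 15) → sum 33  ≤ 52 ✓
(7, 4, 15, 11) → sum 37  ≤ 52 ✓
(4, 15, 11, 17) → sum 47  ≤ 52 ✓
(15, 11, 17, 9) → sum 52  ≤ 52 ✓
17 windows satisfy the condition.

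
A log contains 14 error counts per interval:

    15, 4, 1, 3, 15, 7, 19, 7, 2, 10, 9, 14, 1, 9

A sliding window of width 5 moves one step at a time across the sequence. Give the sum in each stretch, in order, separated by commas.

(15, 4, 1, 3, 15) → sum 38
(4, 1, 3, 15, 7) → sum 30
(1, 3, 15, 7, 19) → sum 45
(3, 15, 7, 19, 7) → sum 51
(15, 7, 19, 7, 2) → sum 50
(7, 19, 7, 2, 10) → sum 45
(19, 7, 2, 10, 9) → sum 47
(7, 2, 10, 9, 14) → sum 42
(2, 10, 9, 14, 1) → sum 36
(10, 9, 14, 1, 9) → sum 43

38, 30, 45, 51, 50, 45, 47, 42, 36, 43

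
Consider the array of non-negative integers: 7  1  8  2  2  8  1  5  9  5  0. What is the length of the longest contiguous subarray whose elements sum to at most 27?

7

add 7: [7] sum 7, len 1
add 1: [7, 1] sum 8, len 2
add 8: [7, 1, 8] sum 16, len 3
add 2: [7, 1, 8, 2] sum 18, len 4
add 2: [7, 1, 8, 2, 2] sum 20, len 5
add 8: [1, 8, 2, 2, 8] sum 21, len 5
add 1: [1, 8, 2, 2, 8, 1] sum 22, len 6
add 5: [1, 8, 2, 2, 8, 1, 5] sum 27, len 7
add 9: [2, 2, 8, 1, 5, 9] sum 27, len 6
add 5: [1, 5, 9, 5] sum 20, len 4
add 0: [1, 5, 9, 5, 0] sum 20, len 5
Longest length seen: 7.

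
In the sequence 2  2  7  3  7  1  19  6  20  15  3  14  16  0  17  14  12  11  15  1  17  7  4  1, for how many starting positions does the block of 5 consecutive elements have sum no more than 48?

7

(2, 2, 7, 3, 7) → sum 21  ≤ 48 ✓
(2, 7, 3, 7, 1) → sum 20  ≤ 48 ✓
(7, 3, 7, 1, 19) → sum 37  ≤ 48 ✓
(3, 7, 1, 19, 6) → sum 36  ≤ 48 ✓
(7, 1, 19, 6, 20) → sum 53
(1, 19, 6, 20, 15) → sum 61
(19, 6, 20, 15, 3) → sum 63
(6, 20, 15, 3, 14) → sum 58
(20, 15, 3, 14, 16) → sum 68
(15, 3, 14, 16, 0) → sum 48  ≤ 48 ✓
(3, 14, 16, 0, 17) → sum 50
(14, 16, 0, 17, 14) → sum 61
(16, 0, 17, 14, 12) → sum 59
(0, 17, 14, 12, 11) → sum 54
(17, 14, 12, 11, 15) → sum 69
(14, 12, 11, 15, 1) → sum 53
(12, 11, 15, 1, 17) → sum 56
(11, 15, 1, 17, 7) → sum 51
(15, 1, 17, 7, 4) → sum 44  ≤ 48 ✓
(1, 17, 7, 4, 1) → sum 30  ≤ 48 ✓
7 windows satisfy the condition.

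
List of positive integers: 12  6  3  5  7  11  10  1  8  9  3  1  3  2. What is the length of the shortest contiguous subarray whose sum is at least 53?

add 12: running sum 12 < 53
add 6: running sum 18 < 53
add 3: running sum 21 < 53
add 5: running sum 26 < 53
add 7: running sum 33 < 53
add 11: running sum 44 < 53
end 6: [12, 6, 3, 5, 7, 11, 10] sum 54, len 7
end 7: [12, 6, 3, 5, 7, 11, 10, 1] sum 55, len 8
end 8: [12, 6, 3, 5, 7, 11, 10, 1, 8] sum 63, len 9
end 9: [3, 5, 7, 11, 10, 1, 8, 9] sum 54, len 8
end 10: [5, 7, 11, 10, 1, 8, 9, 3] sum 54, len 8
end 11: [5, 7, 11, 10, 1, 8, 9, 3, 1] sum 55, len 9
end 12: [7, 11, 10, 1, 8, 9, 3, 1, 3] sum 53, len 9
end 13: [7, 11, 10, 1, 8, 9, 3, 1, 3, 2] sum 55, len 10
Shortest qualifying length: 7.

7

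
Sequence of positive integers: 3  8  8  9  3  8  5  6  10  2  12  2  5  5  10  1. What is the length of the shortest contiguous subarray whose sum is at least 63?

add 3: running sum 3 < 63
add 8: running sum 11 < 63
add 8: running sum 19 < 63
add 9: running sum 28 < 63
add 3: running sum 31 < 63
add 8: running sum 39 < 63
add 5: running sum 44 < 63
add 6: running sum 50 < 63
add 10: running sum 60 < 63
add 2: running sum 62 < 63
add 12: shortest ending here [8, 9, 3, 8, 5, 6, 10, 2, 12] sum 63, len 9
add 2: shortest ending here [8, 9, 3, 8, 5, 6, 10, 2, 12, 2] sum 65, len 10
add 5: shortest ending here [8, 9, 3, 8, 5, 6, 10, 2, 12, 2, 5] sum 70, len 11
add 5: shortest ending here [9, 3, 8, 5, 6, 10, 2, 12, 2, 5, 5] sum 67, len 11
add 10: shortest ending here [8, 5, 6, 10, 2, 12, 2, 5, 5, 10] sum 65, len 10
add 1: shortest ending here [8, 5, 6, 10, 2, 12, 2, 5, 5, 10, 1] sum 66, len 11
Shortest qualifying length: 9.

9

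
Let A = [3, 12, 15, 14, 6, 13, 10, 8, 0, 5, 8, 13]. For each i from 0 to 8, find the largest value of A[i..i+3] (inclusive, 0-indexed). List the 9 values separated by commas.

3 12 15 14 → max 15
12 15 14 6 → max 15
15 14 6 13 → max 15
14 6 13 10 → max 14
6 13 10 8 → max 13
13 10 8 0 → max 13
10 8 0 5 → max 10
8 0 5 8 → max 8
0 5 8 13 → max 13

15, 15, 15, 14, 13, 13, 10, 8, 13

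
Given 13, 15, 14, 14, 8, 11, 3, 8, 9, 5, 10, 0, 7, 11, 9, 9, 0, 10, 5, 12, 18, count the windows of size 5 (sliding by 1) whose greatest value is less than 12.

[13, 15, 14, 14, 8] → max 15
[15, 14, 14, 8, 11] → max 15
[14, 14, 8, 11, 3] → max 14
[14, 8, 11, 3, 8] → max 14
[8, 11, 3, 8, 9] → max 11  < 12 ✓
[11, 3, 8, 9, 5] → max 11  < 12 ✓
[3, 8, 9, 5, 10] → max 10  < 12 ✓
[8, 9, 5, 10, 0] → max 10  < 12 ✓
[9, 5, 10, 0, 7] → max 10  < 12 ✓
[5, 10, 0, 7, 11] → max 11  < 12 ✓
[10, 0, 7, 11, 9] → max 11  < 12 ✓
[0, 7, 11, 9, 9] → max 11  < 12 ✓
[7, 11, 9, 9, 0] → max 11  < 12 ✓
[11, 9, 9, 0, 10] → max 11  < 12 ✓
[9, 9, 0, 10, 5] → max 10  < 12 ✓
[9, 0, 10, 5, 12] → max 12
[0, 10, 5, 12, 18] → max 18
11 windows satisfy the condition.

11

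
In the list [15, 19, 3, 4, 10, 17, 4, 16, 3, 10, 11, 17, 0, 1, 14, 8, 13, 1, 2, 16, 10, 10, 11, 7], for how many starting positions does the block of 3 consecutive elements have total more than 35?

4

[15, 19, 3] → sum 37  > 35 ✓
[19, 3, 4] → sum 26
[3, 4, 10] → sum 17
[4, 10, 17] → sum 31
[10, 17, 4] → sum 31
[17, 4, 16] → sum 37  > 35 ✓
[4, 16, 3] → sum 23
[16, 3, 10] → sum 29
[3, 10, 11] → sum 24
[10, 11, 17] → sum 38  > 35 ✓
[11, 17, 0] → sum 28
[17, 0, 1] → sum 18
[0, 1, 14] → sum 15
[1, 14, 8] → sum 23
[14, 8, 13] → sum 35
[8, 13, 1] → sum 22
[13, 1, 2] → sum 16
[1, 2, 16] → sum 19
[2, 16, 10] → sum 28
[16, 10, 10] → sum 36  > 35 ✓
[10, 10, 11] → sum 31
[10, 11, 7] → sum 28
4 windows satisfy the condition.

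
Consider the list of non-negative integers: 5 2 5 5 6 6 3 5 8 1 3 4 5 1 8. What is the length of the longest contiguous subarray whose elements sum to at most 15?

5

→ 5: sum 5, len 1
→ 2: sum 7, len 2
→ 5: sum 12, len 3
→ 5 (dropped 5): sum 12, len 3
→ 6 (dropped 2, 5): sum 11, len 2
→ 6 (dropped 5): sum 12, len 2
→ 3: sum 15, len 3
→ 5 (dropped 6): sum 14, len 3
→ 8 (dropped 6, 3): sum 13, len 2
→ 1: sum 14, len 3
→ 3 (dropped 5): sum 12, len 3
→ 4 (dropped 8): sum 8, len 3
→ 5: sum 13, len 4
→ 1: sum 14, len 5
→ 8 (dropped 1, 3, 4): sum 14, len 3
Longest length seen: 5.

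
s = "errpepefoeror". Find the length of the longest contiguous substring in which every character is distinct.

add e: [e] len 1
add r: [e, r] len 2
add r (repeat r, move left end past it): [r] len 1
add p: [r, p] len 2
add e: [r, p, e] len 3
add p (repeat p, move left end past it): [e, p] len 2
add e (repeat e, move left end past it): [p, e] len 2
add f: [p, e, f] len 3
add o: [p, e, f, o] len 4
add e (repeat e, move left end past it): [f, o, e] len 3
add r: [f, o, e, r] len 4
add o (repeat o, move left end past it): [e, r, o] len 3
add r (repeat r, move left end past it): [o, r] len 2
Longest all-distinct length: 4.

4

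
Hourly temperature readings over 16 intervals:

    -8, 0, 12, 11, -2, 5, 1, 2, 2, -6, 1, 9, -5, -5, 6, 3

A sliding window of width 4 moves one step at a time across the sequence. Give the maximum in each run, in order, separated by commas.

Sliding a size-4 window across the 16 values:
-8 0 12 11 → max 12
0 12 11 -2 → max 12
12 11 -2 5 → max 12
11 -2 5 1 → max 11
-2 5 1 2 → max 5
5 1 2 2 → max 5
1 2 2 -6 → max 2
2 2 -6 1 → max 2
2 -6 1 9 → max 9
-6 1 9 -5 → max 9
1 9 -5 -5 → max 9
9 -5 -5 6 → max 9
-5 -5 6 3 → max 6

12, 12, 12, 11, 5, 5, 2, 2, 9, 9, 9, 9, 6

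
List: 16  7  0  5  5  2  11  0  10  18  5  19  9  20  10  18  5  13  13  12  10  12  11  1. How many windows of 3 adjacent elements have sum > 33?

[16, 7, 0] → sum 23
[7, 0, 5] → sum 12
[0, 5, 5] → sum 10
[5, 5, 2] → sum 12
[5, 2, 11] → sum 18
[2, 11, 0] → sum 13
[11, 0, 10] → sum 21
[0, 10, 18] → sum 28
[10, 18, 5] → sum 33
[18, 5, 19] → sum 42  > 33 ✓
[5, 19, 9] → sum 33
[19, 9, 20] → sum 48  > 33 ✓
[9, 20, 10] → sum 39  > 33 ✓
[20, 10, 18] → sum 48  > 33 ✓
[10, 18, 5] → sum 33
[18, 5, 13] → sum 36  > 33 ✓
[5, 13, 13] → sum 31
[13, 13, 12] → sum 38  > 33 ✓
[13, 12, 10] → sum 35  > 33 ✓
[12, 10, 12] → sum 34  > 33 ✓
[10, 12, 11] → sum 33
[12, 11, 1] → sum 24
8 windows satisfy the condition.

8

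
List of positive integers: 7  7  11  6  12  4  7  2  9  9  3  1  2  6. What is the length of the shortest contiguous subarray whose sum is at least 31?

Extend right; whenever the sum reaches 31, record the length and shrink from the left:
add 7: running sum 7 < 31
add 7: running sum 14 < 31
add 11: running sum 25 < 31
add 6: shortest ending here [7, 7, 11, 6] sum 31, len 4
add 12: shortest ending here [7, 11, 6, 12] sum 36, len 4
add 4: shortest ending here [11, 6, 12, 4] sum 33, len 4
add 7: shortest ending here [11, 6, 12, 4, 7] sum 40, len 5
add 2: shortest ending here [6, 12, 4, 7, 2] sum 31, len 5
add 9: shortest ending here [12, 4, 7, 2, 9] sum 34, len 5
add 9: shortest ending here [4, 7, 2, 9, 9] sum 31, len 5
add 3: shortest ending here [4, 7, 2, 9, 9, 3] sum 34, len 6
add 1: shortest ending here [7, 2, 9, 9, 3, 1] sum 31, len 6
add 2: shortest ending here [7, 2, 9, 9, 3, 1, 2] sum 33, len 7
add 6: shortest ending here [2, 9, 9, 3, 1, 2, 6] sum 32, len 7
Shortest qualifying length: 4.

4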